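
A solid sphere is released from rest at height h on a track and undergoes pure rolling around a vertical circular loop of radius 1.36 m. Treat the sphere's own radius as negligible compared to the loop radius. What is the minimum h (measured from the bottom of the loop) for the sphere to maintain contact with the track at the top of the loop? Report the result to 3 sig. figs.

Here I = (2/5)MR², so the shape factor k = I/(MR²) = 0.4.
At the top of the loop, the minimum-contact condition is Mg = Mv_top²/r, so v_top² = gr.
With ω = v/R, the kinetic energy at speed v is ½(1+k)Mv² = (7/10)Mv².
Energy conservation from release (height h) to the top (height 2r): Mgh = Mg(2r) + (7/10)M·gr.
Thus h_min = 2r + (1+k)r/2 = r(2 + 1.4/2) = 1.36 × 2.7 ≈ 3.67 m.

h_min ≈ 3.67 m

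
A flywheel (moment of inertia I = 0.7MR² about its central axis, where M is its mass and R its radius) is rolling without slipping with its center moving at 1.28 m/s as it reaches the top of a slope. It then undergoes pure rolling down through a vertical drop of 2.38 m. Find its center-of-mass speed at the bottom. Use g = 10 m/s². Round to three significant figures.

The moment of inertia is 0.7MR², giving k ≡ I/(MR²) = 0.7.
Rolling without slipping gives ω = v/R, so the total kinetic energy is ½Mv² + ½Iω² = ½(1+k)Mv² = (17/20)Mv².
Conserving energy between top and bottom: (17/20)Mv² = (17/20)Mv₀² + Mgh, hence v² = v₀² + 2gh/(1+k).
v = √(1.28² + 2×10×2.38/1.7) = √29.64 ≈ 5.44 m/s.

v ≈ 5.44 m/s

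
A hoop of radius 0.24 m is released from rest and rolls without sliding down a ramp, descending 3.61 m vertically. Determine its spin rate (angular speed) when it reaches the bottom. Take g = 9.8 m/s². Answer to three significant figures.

ω ≈ 24.8 rad/s

For this body I = MR², i.e. k = I/(MR²) = 1.
Pure rolling means v = ωR; then KE = ½Mv² + ½I(v/R)² = ½(1+k)Mv² = Mv².
Energy conservation Mgh = ½(1+k)Mv² gives v = √(2gh/(1+k)) = √(2 × 9.8 × 3.61 / 2) = 5.948 m/s.
Then ω = v/R = 5.948 / 0.24 ≈ 24.8 rad/s.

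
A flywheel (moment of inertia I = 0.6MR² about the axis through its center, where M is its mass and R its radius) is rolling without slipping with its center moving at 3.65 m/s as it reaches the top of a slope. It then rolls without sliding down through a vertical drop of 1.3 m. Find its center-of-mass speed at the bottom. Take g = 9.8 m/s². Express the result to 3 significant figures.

For this body I = 0.6MR², i.e. k = I/(MR²) = 0.6.
The rolling condition ω = v/R makes the rotational term ½I(v/R)² = ½kMv², so KE_total = ½(1+k)Mv² = (4/5)Mv².
Conserving energy between top and bottom: (4/5)Mv² = (4/5)Mv₀² + Mgh, hence v² = v₀² + 2gh/(1+k).
v = √(3.65² + 2×9.8×1.3/1.6) = √29.25 ≈ 5.41 m/s.

v ≈ 5.41 m/s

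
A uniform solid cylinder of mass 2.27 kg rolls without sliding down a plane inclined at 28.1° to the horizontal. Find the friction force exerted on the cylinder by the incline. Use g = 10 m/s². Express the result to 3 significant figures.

For this body I = (1/2)MR², i.e. k = I/(MR²) = 0.5.
Translational: Mg sinθ − f = Ma. Rotational about the CM: fR = Iα = kMRa, so f = kMa.
Combining, a = g sinθ/(1+k) and f = kMa = kMg sinθ/(1+k).
f = 0.5 × 2.27 × 10 × sin28.1° / 1.5 ≈ 3.56 N.

f ≈ 3.56 N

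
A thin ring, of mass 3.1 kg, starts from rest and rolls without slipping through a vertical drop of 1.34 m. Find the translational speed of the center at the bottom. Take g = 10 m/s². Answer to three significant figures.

v ≈ 3.66 m/s

For this body I = MR², i.e. k = I/(MR²) = 1.
Pure rolling means v = ωR; then KE = ½Mv² + ½I(v/R)² = ½(1+k)Mv² = Mv².
Setting Mgh = Mv² gives v = √(2gh/(1+k)) = √(2·10·1.34/2) ≈ 3.66 m/s.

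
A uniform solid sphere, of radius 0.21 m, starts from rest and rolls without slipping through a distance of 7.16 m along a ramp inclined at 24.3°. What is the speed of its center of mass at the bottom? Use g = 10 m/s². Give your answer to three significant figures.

v ≈ 6.49 m/s

With I = (2/5)MR², the ratio k = I/(MR²) is 0.4.
Pure rolling means v = ωR; then KE = ½Mv² + ½I(v/R)² = ½(1+k)Mv² = (7/10)Mv².
The vertical drop is h = L sinθ = 7.16 × sin24.3° = 2.946 m.
Setting Mgh = (7/10)Mv² gives v = √(2gh/(1+k)) = √(2·10·2.946/1.4) ≈ 6.49 m/s.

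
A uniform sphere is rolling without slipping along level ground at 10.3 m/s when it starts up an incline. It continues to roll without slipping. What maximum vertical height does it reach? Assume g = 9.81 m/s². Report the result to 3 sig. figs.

Here I = (2/5)MR², so the shape factor k = I/(MR²) = 0.4.
The rolling condition ω = v/R makes the rotational term ½I(v/R)² = ½kMv², so KE_total = ½(1+k)Mv² = (7/10)Mv².
All of this converts to potential energy at the highest point: (7/10)Mv₀² = Mgh.
Thus h = (1+k)v₀²/(2g) = 1.4 × 10.3² / (2 × 9.81) ≈ 7.57 m.

h ≈ 7.57 m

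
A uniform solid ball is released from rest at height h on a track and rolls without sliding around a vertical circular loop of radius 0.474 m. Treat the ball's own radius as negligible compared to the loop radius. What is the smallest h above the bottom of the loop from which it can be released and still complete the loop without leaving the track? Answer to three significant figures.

h_min ≈ 1.28 m

The moment of inertia is (2/5)MR², giving k ≡ I/(MR²) = 0.4.
At the top of the loop, the minimum-contact condition is Mg = Mv_top²/r, so v_top² = gr.
With ω = v/R, the kinetic energy at speed v is ½(1+k)Mv² = (7/10)Mv².
Energy conservation from release (height h) to the top (height 2r): Mgh = Mg(2r) + (7/10)M·gr.
Thus h_min = 2r + (1+k)r/2 = r(2 + 1.4/2) = 0.474 × 2.7 ≈ 1.28 m.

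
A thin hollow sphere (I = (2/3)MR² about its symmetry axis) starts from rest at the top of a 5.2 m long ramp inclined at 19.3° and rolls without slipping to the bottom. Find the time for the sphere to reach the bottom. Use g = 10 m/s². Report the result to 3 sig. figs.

t ≈ 2.29 s

Here I = (2/3)MR², so the shape factor k = I/(MR²) = 2/3.
Newton's second law down the slope: Mg sinθ − f = Ma. The torque equation fR = Iα (with α = a/R) gives f = kMa.
Hence a = g sinθ/(1+k) = 10×sin19.3°/1.667 = 1.983 m/s².
Starting from rest, L = ½at², so t = √(2L/a) = √(2×5.2/1.983) ≈ 2.29 s.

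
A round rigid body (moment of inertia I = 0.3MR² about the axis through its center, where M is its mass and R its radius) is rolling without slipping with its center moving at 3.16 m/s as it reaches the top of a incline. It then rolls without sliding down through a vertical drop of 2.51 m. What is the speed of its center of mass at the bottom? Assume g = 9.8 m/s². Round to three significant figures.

Here I = 0.3MR², so the shape factor k = I/(MR²) = 0.3.
The rolling condition ω = v/R makes the rotational term ½I(v/R)² = ½kMv², so KE_total = ½(1+k)Mv² = (13/20)Mv².
Conserving energy between top and bottom: (13/20)Mv² = (13/20)Mv₀² + Mgh, hence v² = v₀² + 2gh/(1+k).
v = √(3.16² + 2×9.8×2.51/1.3) = √47.83 ≈ 6.92 m/s.

v ≈ 6.92 m/s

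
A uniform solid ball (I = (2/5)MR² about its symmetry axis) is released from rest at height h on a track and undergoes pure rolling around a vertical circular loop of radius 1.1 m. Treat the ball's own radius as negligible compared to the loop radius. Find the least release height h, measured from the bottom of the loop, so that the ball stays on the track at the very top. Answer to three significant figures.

h_min ≈ 2.97 m

For this body I = (2/5)MR², i.e. k = I/(MR²) = 0.4.
At the top, contact is just lost when gravity alone supplies the centripetal force: Mg = Mv_top²/r, i.e. v_top² = gr.
With ω = v/R, the kinetic energy at speed v is ½(1+k)Mv² = (7/10)Mv².
Energy conservation from release (height h) to the top (height 2r): Mgh = Mg(2r) + (7/10)M·gr.
Thus h_min = 2r + (1+k)r/2 = r(2 + 1.4/2) = 1.1 × 2.7 ≈ 2.97 m.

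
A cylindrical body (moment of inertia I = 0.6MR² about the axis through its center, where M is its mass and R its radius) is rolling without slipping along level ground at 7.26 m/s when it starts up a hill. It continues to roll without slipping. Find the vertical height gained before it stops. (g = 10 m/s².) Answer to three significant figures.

h ≈ 4.22 m

With I = 0.6MR², the ratio k = I/(MR²) is 0.6.
Rolling without slipping gives ω = v/R, so the total kinetic energy is ½Mv² + ½Iω² = ½(1+k)Mv² = (4/5)Mv².
At the top the kinetic energy is zero, so (4/5)Mv₀² = Mgh.
Thus h = (1+k)v₀²/(2g) = 1.6 × 7.26² / (2 × 10) ≈ 4.22 m.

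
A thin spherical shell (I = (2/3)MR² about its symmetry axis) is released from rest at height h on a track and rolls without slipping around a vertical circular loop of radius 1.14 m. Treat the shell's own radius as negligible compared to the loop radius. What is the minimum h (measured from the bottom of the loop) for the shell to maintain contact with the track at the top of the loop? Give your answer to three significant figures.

h_min ≈ 3.23 m

Here I = (2/3)MR², so the shape factor k = I/(MR²) = 2/3.
At the top, contact is just lost when gravity alone supplies the centripetal force: Mg = Mv_top²/r, i.e. v_top² = gr.
With ω = v/R, the kinetic energy at speed v is ½(1+k)Mv² = (5/6)Mv².
Energy conservation from release (height h) to the top (height 2r): Mgh = Mg(2r) + (5/6)M·gr.
Thus h_min = 2r + (1+k)r/2 = r(2 + 1.667/2) = 1.14 × 2.833 ≈ 3.23 m.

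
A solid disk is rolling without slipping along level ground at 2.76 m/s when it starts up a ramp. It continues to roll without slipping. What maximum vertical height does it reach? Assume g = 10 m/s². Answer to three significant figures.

h ≈ 0.571 m

With I = (1/2)MR², the ratio k = I/(MR²) is 0.5.
The rolling condition ω = v/R makes the rotational term ½I(v/R)² = ½kMv², so KE_total = ½(1+k)Mv² = (3/4)Mv².
At the top the kinetic energy is zero, so (3/4)Mv₀² = Mgh.
Thus h = (1+k)v₀²/(2g) = 1.5 × 2.76² / (2 × 10) ≈ 0.571 m.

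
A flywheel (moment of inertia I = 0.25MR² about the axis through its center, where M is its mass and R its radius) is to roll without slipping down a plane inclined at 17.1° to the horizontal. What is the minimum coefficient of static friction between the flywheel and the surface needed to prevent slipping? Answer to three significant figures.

The moment of inertia is 0.25MR², giving k ≡ I/(MR²) = 0.25.
Translational: Mg sinθ − f = Ma. Rotational about the CM: fR = Iα = kMRa, so f = kMa.
These give a = g sinθ/(1+k) and the required friction f = kMg sinθ/(1+k).
The normal force is N = Mg cosθ, so μ_min = f/N = k tanθ/(1+k).
μ_min = 0.25 × tan17.1° / 1.25 ≈ 0.0615.

μ_min ≈ 0.0615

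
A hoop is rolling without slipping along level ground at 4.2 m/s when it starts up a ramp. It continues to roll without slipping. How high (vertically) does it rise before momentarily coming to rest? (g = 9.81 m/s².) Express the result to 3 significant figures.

With I = MR², the ratio k = I/(MR²) is 1.
Rolling without slipping gives ω = v/R, so the total kinetic energy is ½Mv² + ½Iω² = ½(1+k)Mv² = Mv².
At the top the kinetic energy is zero, so Mv₀² = Mgh.
Thus h = (1+k)v₀²/(2g) = 2 × 4.2² / (2 × 9.81) ≈ 1.80 m.

h ≈ 1.80 m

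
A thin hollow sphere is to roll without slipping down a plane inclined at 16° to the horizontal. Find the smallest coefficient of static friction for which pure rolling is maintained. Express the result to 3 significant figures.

Here I = (2/3)MR², so the shape factor k = I/(MR²) = 2/3.
Translational: Mg sinθ − f = Ma. Rotational about the CM: fR = Iα = kMRa, so f = kMa.
These give a = g sinθ/(1+k) and the required friction f = kMg sinθ/(1+k).
With N = Mg cosθ, the no-slip condition f ≤ μN gives μ_min = f/N = k tanθ/(1+k).
μ_min = (2/3) × tan16° / 1.667 ≈ 0.115.

μ_min ≈ 0.115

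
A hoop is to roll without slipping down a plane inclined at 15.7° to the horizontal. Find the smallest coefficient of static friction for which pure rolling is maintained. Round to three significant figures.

For this body I = MR², i.e. k = I/(MR²) = 1.
Along the incline Mg sinθ − f = Ma, and torque about the center fR = Iα = kMR²(a/R) gives f = kMa.
These give a = g sinθ/(1+k) and the required friction f = kMg sinθ/(1+k).
The normal force is N = Mg cosθ, so μ_min = f/N = k tanθ/(1+k).
μ_min = 1 × tan15.7° / 2 ≈ 0.141.

μ_min ≈ 0.141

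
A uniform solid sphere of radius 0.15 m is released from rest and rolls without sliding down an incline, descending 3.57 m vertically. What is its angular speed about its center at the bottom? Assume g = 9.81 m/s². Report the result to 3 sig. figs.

With I = (2/5)MR², the ratio k = I/(MR²) is 0.4.
Since it rolls without slipping, ω = v/R and KE = ½Mv² + ½Iω² = ½(1+k)Mv² = (7/10)Mv².
Energy conservation Mgh = ½(1+k)Mv² gives v = √(2gh/(1+k)) = √(2 × 9.81 × 3.57 / 1.4) = 7.073 m/s.
Then ω = v/R = 7.073 / 0.15 ≈ 47.2 rad/s.

ω ≈ 47.2 rad/s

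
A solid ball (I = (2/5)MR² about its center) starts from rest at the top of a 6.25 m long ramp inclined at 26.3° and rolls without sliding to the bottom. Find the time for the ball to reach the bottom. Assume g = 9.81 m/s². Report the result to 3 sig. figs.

The moment of inertia is (2/5)MR², giving k ≡ I/(MR²) = 0.4.
Along the incline Mg sinθ − f = Ma, and torque about the center fR = Iα = kMR²(a/R) gives f = kMa.
Hence a = g sinθ/(1+k) = 9.81×sin26.3°/1.4 = 3.105 m/s².
Starting from rest, L = ½at², so t = √(2L/a) = √(2×6.25/3.105) ≈ 2.01 s.

t ≈ 2.01 s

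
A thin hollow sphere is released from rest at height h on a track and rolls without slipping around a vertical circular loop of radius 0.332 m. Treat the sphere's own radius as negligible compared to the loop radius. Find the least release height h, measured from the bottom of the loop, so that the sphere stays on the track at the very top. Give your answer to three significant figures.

For this body I = (2/3)MR², i.e. k = I/(MR²) = 2/3.
At the top, contact is just lost when gravity alone supplies the centripetal force: Mg = Mv_top²/r, i.e. v_top² = gr.
With ω = v/R, the kinetic energy at speed v is ½(1+k)Mv² = (5/6)Mv².
Energy conservation from release (height h) to the top (height 2r): Mgh = Mg(2r) + (5/6)M·gr.
Thus h_min = 2r + (1+k)r/2 = r(2 + 1.667/2) = 0.332 × 2.833 ≈ 0.941 m.

h_min ≈ 0.941 m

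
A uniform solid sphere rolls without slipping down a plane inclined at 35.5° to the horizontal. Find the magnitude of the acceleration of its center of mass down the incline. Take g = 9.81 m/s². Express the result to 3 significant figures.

The moment of inertia is (2/5)MR², giving k ≡ I/(MR²) = 0.4.
Newton's second law down the slope: Mg sinθ − f = Ma. The torque equation fR = Iα (with α = a/R) gives f = kMa.
Eliminating f: Mg sinθ = (1+k)Ma, so a = g sinθ/(1+k) = 9.81 × sin35.5° / 1.4 ≈ 4.07 m/s².

a ≈ 4.07 m/s²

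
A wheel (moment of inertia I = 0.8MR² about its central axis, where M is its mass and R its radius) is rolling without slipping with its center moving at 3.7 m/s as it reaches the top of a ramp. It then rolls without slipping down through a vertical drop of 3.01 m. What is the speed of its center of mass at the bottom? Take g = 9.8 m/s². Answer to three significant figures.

v ≈ 6.82 m/s

The moment of inertia is 0.8MR², giving k ≡ I/(MR²) = 0.8.
Pure rolling means v = ωR; then KE = ½Mv² + ½I(v/R)² = ½(1+k)Mv² = (9/10)Mv².
Conserving energy between top and bottom: (9/10)Mv² = (9/10)Mv₀² + Mgh, hence v² = v₀² + 2gh/(1+k).
v = √(3.7² + 2×9.8×3.01/1.8) = √46.47 ≈ 6.82 m/s.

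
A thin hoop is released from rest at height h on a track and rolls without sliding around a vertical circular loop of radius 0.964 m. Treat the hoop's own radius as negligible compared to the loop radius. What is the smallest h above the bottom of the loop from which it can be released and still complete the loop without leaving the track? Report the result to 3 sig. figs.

With I = MR², the ratio k = I/(MR²) is 1.
At the top, contact is just lost when gravity alone supplies the centripetal force: Mg = Mv_top²/r, i.e. v_top² = gr.
With ω = v/R, the kinetic energy at speed v is ½(1+k)Mv² = Mv².
Energy conservation from release (height h) to the top (height 2r): Mgh = Mg(2r) + M·gr.
Thus h_min = 2r + (1+k)r/2 = r(2 + 2/2) = 0.964 × 3 ≈ 2.89 m.

h_min ≈ 2.89 m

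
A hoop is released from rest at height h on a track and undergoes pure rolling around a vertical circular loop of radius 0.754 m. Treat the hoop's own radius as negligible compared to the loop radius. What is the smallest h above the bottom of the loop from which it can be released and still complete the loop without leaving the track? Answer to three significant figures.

For this body I = MR², i.e. k = I/(MR²) = 1.
At the top, contact is just lost when gravity alone supplies the centripetal force: Mg = Mv_top²/r, i.e. v_top² = gr.
With ω = v/R, the kinetic energy at speed v is ½(1+k)Mv² = Mv².
Energy conservation from release (height h) to the top (height 2r): Mgh = Mg(2r) + M·gr.
Thus h_min = 2r + (1+k)r/2 = r(2 + 2/2) = 0.754 × 3 ≈ 2.26 m.

h_min ≈ 2.26 m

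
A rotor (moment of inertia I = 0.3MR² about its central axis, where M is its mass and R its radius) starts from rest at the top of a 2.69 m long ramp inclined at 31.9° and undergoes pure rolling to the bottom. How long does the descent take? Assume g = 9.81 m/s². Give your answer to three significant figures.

The moment of inertia is 0.3MR², giving k ≡ I/(MR²) = 0.3.
Along the incline Mg sinθ − f = Ma, and torque about the center fR = Iα = kMR²(a/R) gives f = kMa.
Hence a = g sinθ/(1+k) = 9.81×sin31.9°/1.3 = 3.988 m/s².
Starting from rest, L = ½at², so t = √(2L/a) = √(2×2.69/3.988) ≈ 1.16 s.

t ≈ 1.16 s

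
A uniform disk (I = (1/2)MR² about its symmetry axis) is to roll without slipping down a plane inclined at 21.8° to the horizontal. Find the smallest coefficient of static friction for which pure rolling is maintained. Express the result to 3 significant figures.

μ_min ≈ 0.133

With I = (1/2)MR², the ratio k = I/(MR²) is 0.5.
Translational: Mg sinθ − f = Ma. Rotational about the CM: fR = Iα = kMRa, so f = kMa.
These give a = g sinθ/(1+k) and the required friction f = kMg sinθ/(1+k).
With N = Mg cosθ, the no-slip condition f ≤ μN gives μ_min = f/N = k tanθ/(1+k).
μ_min = 0.5 × tan21.8° / 1.5 ≈ 0.133.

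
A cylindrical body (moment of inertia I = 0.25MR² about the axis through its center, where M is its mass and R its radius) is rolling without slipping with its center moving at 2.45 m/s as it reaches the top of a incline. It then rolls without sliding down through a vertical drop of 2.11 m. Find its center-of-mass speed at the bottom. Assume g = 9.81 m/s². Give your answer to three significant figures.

For this body I = 0.25MR², i.e. k = I/(MR²) = 0.25.
Since it rolls without slipping, ω = v/R and KE = ½Mv² + ½Iω² = ½(1+k)Mv² = (5/8)Mv².
Conserving energy between top and bottom: (5/8)Mv² = (5/8)Mv₀² + Mgh, hence v² = v₀² + 2gh/(1+k).
v = √(2.45² + 2×9.81×2.11/1.25) = √39.12 ≈ 6.25 m/s.

v ≈ 6.25 m/s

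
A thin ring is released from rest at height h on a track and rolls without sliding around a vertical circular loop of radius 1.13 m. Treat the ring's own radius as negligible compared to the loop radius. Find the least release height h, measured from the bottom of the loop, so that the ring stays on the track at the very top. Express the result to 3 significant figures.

h_min ≈ 3.39 m

With I = MR², the ratio k = I/(MR²) is 1.
At the top of the loop, the minimum-contact condition is Mg = Mv_top²/r, so v_top² = gr.
With ω = v/R, the kinetic energy at speed v is ½(1+k)Mv² = Mv².
Energy conservation from release (height h) to the top (height 2r): Mgh = Mg(2r) + M·gr.
Thus h_min = 2r + (1+k)r/2 = r(2 + 2/2) = 1.13 × 3 ≈ 3.39 m.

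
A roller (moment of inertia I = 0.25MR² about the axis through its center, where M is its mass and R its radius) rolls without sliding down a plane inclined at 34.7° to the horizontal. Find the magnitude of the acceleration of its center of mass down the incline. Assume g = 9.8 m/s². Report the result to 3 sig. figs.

For this body I = 0.25MR², i.e. k = I/(MR²) = 0.25.
Newton's second law down the slope: Mg sinθ − f = Ma. The torque equation fR = Iα (with α = a/R) gives f = kMa.
Eliminating f: Mg sinθ = (1+k)Ma, so a = g sinθ/(1+k) = 9.8 × sin34.7° / 1.25 ≈ 4.46 m/s².

a ≈ 4.46 m/s²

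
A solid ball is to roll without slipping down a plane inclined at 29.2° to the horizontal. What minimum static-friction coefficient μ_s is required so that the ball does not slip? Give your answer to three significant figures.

With I = (2/5)MR², the ratio k = I/(MR²) is 0.4.
Along the incline Mg sinθ − f = Ma, and torque about the center fR = Iα = kMR²(a/R) gives f = kMa.
These give a = g sinθ/(1+k) and the required friction f = kMg sinθ/(1+k).
With N = Mg cosθ, the no-slip condition f ≤ μN gives μ_min = f/N = k tanθ/(1+k).
μ_min = 0.4 × tan29.2° / 1.4 ≈ 0.160.

μ_min ≈ 0.160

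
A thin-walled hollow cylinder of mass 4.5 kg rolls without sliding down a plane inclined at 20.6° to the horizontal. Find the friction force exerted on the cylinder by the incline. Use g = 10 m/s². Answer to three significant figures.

With I = MR², the ratio k = I/(MR²) is 1.
Along the incline Mg sinθ − f = Ma, and torque about the center fR = Iα = kMR²(a/R) gives f = kMa.
Combining, a = g sinθ/(1+k) and f = kMa = kMg sinθ/(1+k).
f = 1 × 4.5 × 10 × sin20.6° / 2 ≈ 7.92 N.

f ≈ 7.92 N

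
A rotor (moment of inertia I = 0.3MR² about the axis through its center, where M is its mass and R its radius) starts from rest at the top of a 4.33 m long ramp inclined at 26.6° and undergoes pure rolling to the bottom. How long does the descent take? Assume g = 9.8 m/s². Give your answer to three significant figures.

t ≈ 1.60 s

The moment of inertia is 0.3MR², giving k ≡ I/(MR²) = 0.3.
Newton's second law down the slope: Mg sinθ − f = Ma. The torque equation fR = Iα (with α = a/R) gives f = kMa.
Hence a = g sinθ/(1+k) = 9.8×sin26.6°/1.3 = 3.375 m/s².
With constant a from rest, t = √(2L/a) = √(2·4.33/3.375) ≈ 1.60 s.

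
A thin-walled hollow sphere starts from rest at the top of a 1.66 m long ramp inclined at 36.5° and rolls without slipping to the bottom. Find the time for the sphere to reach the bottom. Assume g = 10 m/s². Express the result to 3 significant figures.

The moment of inertia is (2/3)MR², giving k ≡ I/(MR²) = 2/3.
Newton's second law down the slope: Mg sinθ − f = Ma. The torque equation fR = Iα (with α = a/R) gives f = kMa.
Hence a = g sinθ/(1+k) = 10×sin36.5°/1.667 = 3.569 m/s².
With constant a from rest, t = √(2L/a) = √(2·1.66/3.569) ≈ 0.964 s.

t ≈ 0.964 s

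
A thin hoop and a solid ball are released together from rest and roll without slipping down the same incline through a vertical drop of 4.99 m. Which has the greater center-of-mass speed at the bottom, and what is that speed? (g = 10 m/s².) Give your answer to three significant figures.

For rolling without slipping, Mgh = ½(1+k)Mv² where k = I/(MR²), so v = √(2gh/(1+k)).
Thin hoop: k = 1, giving v = √(2×10×4.99/2) = 7.064 m/s.
Solid ball: k = 0.4, giving v = √(2×10×4.99/1.4) = 8.443 m/s.
The smaller k wins: the solid ball, at ≈ 8.44 m/s.

the solid ball, at v ≈ 8.44 m/s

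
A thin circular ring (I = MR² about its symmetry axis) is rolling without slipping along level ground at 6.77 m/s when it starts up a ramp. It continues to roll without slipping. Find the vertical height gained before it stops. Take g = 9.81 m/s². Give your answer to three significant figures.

h ≈ 4.67 m

With I = MR², the ratio k = I/(MR²) is 1.
Rolling without slipping gives ω = v/R, so the total kinetic energy is ½Mv² + ½Iω² = ½(1+k)Mv² = Mv².
All of this converts to potential energy at the highest point: Mv₀² = Mgh.
Thus h = (1+k)v₀²/(2g) = 2 × 6.77² / (2 × 9.81) ≈ 4.67 m.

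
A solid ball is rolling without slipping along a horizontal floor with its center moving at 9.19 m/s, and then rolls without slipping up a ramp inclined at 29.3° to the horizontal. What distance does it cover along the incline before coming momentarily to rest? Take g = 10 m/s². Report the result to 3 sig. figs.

d ≈ 12.1 m

With I = (2/5)MR², the ratio k = I/(MR²) is 0.4.
Pure rolling means v = ωR; then KE = ½Mv² + ½I(v/R)² = ½(1+k)Mv² = (7/10)Mv².
Setting this equal to Mgh gives the vertical rise h = (1+k)v₀²/(2g) = 1.4×9.19²/(2×10) = 5.912 m.
The distance along the slope is d = h/sinθ = 5.912/sin29.3° ≈ 12.1 m.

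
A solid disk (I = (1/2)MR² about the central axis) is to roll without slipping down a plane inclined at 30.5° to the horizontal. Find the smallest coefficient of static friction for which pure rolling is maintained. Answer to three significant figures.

The moment of inertia is (1/2)MR², giving k ≡ I/(MR²) = 0.5.
Along the incline Mg sinθ − f = Ma, and torque about the center fR = Iα = kMR²(a/R) gives f = kMa.
These give a = g sinθ/(1+k) and the required friction f = kMg sinθ/(1+k).
The normal force is N = Mg cosθ, so μ_min = f/N = k tanθ/(1+k).
μ_min = 0.5 × tan30.5° / 1.5 ≈ 0.196.

μ_min ≈ 0.196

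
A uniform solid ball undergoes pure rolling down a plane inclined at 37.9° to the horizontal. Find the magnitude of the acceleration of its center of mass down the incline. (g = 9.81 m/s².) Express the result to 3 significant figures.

a ≈ 4.30 m/s²

For this body I = (2/5)MR², i.e. k = I/(MR²) = 0.4.
Along the incline Mg sinθ − f = Ma, and torque about the center fR = Iα = kMR²(a/R) gives f = kMa.
Eliminating f: Mg sinθ = (1+k)Ma, so a = g sinθ/(1+k) = 9.81 × sin37.9° / 1.4 ≈ 4.30 m/s².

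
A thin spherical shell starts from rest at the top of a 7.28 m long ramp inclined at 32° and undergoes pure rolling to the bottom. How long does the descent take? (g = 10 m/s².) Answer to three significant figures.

t ≈ 2.14 s

For this body I = (2/3)MR², i.e. k = I/(MR²) = 2/3.
Along the incline Mg sinθ − f = Ma, and torque about the center fR = Iα = kMR²(a/R) gives f = kMa.
Hence a = g sinθ/(1+k) = 10×sin32°/1.667 = 3.18 m/s².
With constant a from rest, t = √(2L/a) = √(2·7.28/3.18) ≈ 2.14 s.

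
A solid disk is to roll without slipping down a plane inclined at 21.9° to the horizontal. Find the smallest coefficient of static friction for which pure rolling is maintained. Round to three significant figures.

For this body I = (1/2)MR², i.e. k = I/(MR²) = 0.5.
Along the incline Mg sinθ − f = Ma, and torque about the center fR = Iα = kMR²(a/R) gives f = kMa.
These give a = g sinθ/(1+k) and the required friction f = kMg sinθ/(1+k).
With N = Mg cosθ, the no-slip condition f ≤ μN gives μ_min = f/N = k tanθ/(1+k).
μ_min = 0.5 × tan21.9° / 1.5 ≈ 0.134.

μ_min ≈ 0.134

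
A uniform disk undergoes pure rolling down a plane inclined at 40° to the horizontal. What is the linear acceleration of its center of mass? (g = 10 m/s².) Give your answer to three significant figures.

For this body I = (1/2)MR², i.e. k = I/(MR²) = 0.5.
Newton's second law down the slope: Mg sinθ − f = Ma. The torque equation fR = Iα (with α = a/R) gives f = kMa.
Eliminating f: Mg sinθ = (1+k)Ma, so a = g sinθ/(1+k) = 10 × sin40° / 1.5 ≈ 4.29 m/s².

a ≈ 4.29 m/s²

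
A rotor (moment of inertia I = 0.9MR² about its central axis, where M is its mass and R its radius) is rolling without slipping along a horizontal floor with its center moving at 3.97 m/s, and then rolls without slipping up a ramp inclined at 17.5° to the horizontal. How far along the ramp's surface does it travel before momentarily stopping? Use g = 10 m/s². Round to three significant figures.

d ≈ 4.98 m

For this body I = 0.9MR², i.e. k = I/(MR²) = 0.9.
The rolling condition ω = v/R makes the rotational term ½I(v/R)² = ½kMv², so KE_total = ½(1+k)Mv² = (19/20)Mv².
Setting this equal to Mgh gives the vertical rise h = (1+k)v₀²/(2g) = 1.9×3.97²/(2×10) = 1.497 m.
The distance along the slope is d = h/sinθ = 1.497/sin17.5° ≈ 4.98 m.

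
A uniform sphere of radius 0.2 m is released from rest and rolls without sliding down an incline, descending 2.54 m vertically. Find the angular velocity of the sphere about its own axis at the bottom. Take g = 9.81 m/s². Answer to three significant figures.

Here I = (2/5)MR², so the shape factor k = I/(MR²) = 0.4.
Rolling without slipping gives ω = v/R, so the total kinetic energy is ½Mv² + ½Iω² = ½(1+k)Mv² = (7/10)Mv².
Energy conservation Mgh = ½(1+k)Mv² gives v = √(2gh/(1+k)) = √(2 × 9.81 × 2.54 / 1.4) = 5.966 m/s.
The angular speed follows from ω = v/R = 5.966/0.2 ≈ 29.8 rad/s.

ω ≈ 29.8 rad/s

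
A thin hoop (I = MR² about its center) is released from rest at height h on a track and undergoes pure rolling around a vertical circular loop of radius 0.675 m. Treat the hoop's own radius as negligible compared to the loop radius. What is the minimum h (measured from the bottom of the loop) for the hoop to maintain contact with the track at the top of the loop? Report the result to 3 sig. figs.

h_min ≈ 2.03 m

Here I = MR², so the shape factor k = I/(MR²) = 1.
At the top of the loop, the minimum-contact condition is Mg = Mv_top²/r, so v_top² = gr.
With ω = v/R, the kinetic energy at speed v is ½(1+k)Mv² = Mv².
Energy conservation from release (height h) to the top (height 2r): Mgh = Mg(2r) + M·gr.
Thus h_min = 2r + (1+k)r/2 = r(2 + 2/2) = 0.675 × 3 ≈ 2.03 m.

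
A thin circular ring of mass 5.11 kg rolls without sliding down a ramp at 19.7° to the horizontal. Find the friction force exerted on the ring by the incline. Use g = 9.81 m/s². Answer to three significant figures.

The moment of inertia is MR², giving k ≡ I/(MR²) = 1.
Along the incline Mg sinθ − f = Ma, and torque about the center fR = Iα = kMR²(a/R) gives f = kMa.
Combining, a = g sinθ/(1+k) and f = kMa = kMg sinθ/(1+k).
f = 1 × 5.11 × 9.81 × sin19.7° / 2 ≈ 8.45 N.

f ≈ 8.45 N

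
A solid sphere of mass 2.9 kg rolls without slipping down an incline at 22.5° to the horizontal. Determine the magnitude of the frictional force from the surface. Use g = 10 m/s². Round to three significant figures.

The moment of inertia is (2/5)MR², giving k ≡ I/(MR²) = 0.4.
Translational: Mg sinθ − f = Ma. Rotational about the CM: fR = Iα = kMRa, so f = kMa.
Combining, a = g sinθ/(1+k) and f = kMa = kMg sinθ/(1+k).
f = 0.4 × 2.9 × 10 × sin22.5° / 1.4 ≈ 3.17 N.

f ≈ 3.17 N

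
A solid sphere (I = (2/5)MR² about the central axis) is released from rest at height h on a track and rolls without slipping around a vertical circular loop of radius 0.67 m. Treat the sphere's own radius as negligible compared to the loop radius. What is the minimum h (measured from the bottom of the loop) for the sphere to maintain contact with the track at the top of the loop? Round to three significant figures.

h_min ≈ 1.81 m

For this body I = (2/5)MR², i.e. k = I/(MR²) = 0.4.
At the top of the loop, the minimum-contact condition is Mg = Mv_top²/r, so v_top² = gr.
With ω = v/R, the kinetic energy at speed v is ½(1+k)Mv² = (7/10)Mv².
Energy conservation from release (height h) to the top (height 2r): Mgh = Mg(2r) + (7/10)M·gr.
Thus h_min = 2r + (1+k)r/2 = r(2 + 1.4/2) = 0.67 × 2.7 ≈ 1.81 m.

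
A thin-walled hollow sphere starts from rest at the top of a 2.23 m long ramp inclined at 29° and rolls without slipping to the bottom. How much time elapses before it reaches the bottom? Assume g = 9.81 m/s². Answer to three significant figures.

t ≈ 1.25 s

With I = (2/3)MR², the ratio k = I/(MR²) is 2/3.
Along the incline Mg sinθ − f = Ma, and torque about the center fR = Iα = kMR²(a/R) gives f = kMa.
Hence a = g sinθ/(1+k) = 9.81×sin29°/1.667 = 2.854 m/s².
With constant a from rest, t = √(2L/a) = √(2·2.23/2.854) ≈ 1.25 s.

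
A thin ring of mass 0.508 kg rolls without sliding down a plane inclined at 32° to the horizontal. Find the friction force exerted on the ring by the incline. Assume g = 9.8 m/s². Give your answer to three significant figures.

With I = MR², the ratio k = I/(MR²) is 1.
Newton's second law down the slope: Mg sinθ − f = Ma. The torque equation fR = Iα (with α = a/R) gives f = kMa.
Combining, a = g sinθ/(1+k) and f = kMa = kMg sinθ/(1+k).
f = 1 × 0.508 × 9.8 × sin32° / 2 ≈ 1.32 N.

f ≈ 1.32 N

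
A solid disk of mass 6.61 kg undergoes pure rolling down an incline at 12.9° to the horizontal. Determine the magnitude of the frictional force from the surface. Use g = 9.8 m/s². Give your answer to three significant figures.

For this body I = (1/2)MR², i.e. k = I/(MR²) = 0.5.
Along the incline Mg sinθ − f = Ma, and torque about the center fR = Iα = kMR²(a/R) gives f = kMa.
Combining, a = g sinθ/(1+k) and f = kMa = kMg sinθ/(1+k).
f = 0.5 × 6.61 × 9.8 × sin12.9° / 1.5 ≈ 4.82 N.

f ≈ 4.82 N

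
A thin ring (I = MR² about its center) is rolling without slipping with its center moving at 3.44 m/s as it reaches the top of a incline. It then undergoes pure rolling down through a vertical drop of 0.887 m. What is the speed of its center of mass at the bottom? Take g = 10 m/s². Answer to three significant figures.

v ≈ 4.55 m/s

The moment of inertia is MR², giving k ≡ I/(MR²) = 1.
Pure rolling means v = ωR; then KE = ½Mv² + ½I(v/R)² = ½(1+k)Mv² = Mv².
Conserving energy between top and bottom: Mv² = Mv₀² + Mgh, hence v² = v₀² + 2gh/(1+k).
v = √(3.44² + 2×10×0.887/2) = √20.7 ≈ 4.55 m/s.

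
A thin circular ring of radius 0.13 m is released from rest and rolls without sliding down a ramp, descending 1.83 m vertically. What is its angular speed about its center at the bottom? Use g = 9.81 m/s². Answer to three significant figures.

ω ≈ 32.6 rad/s

With I = MR², the ratio k = I/(MR²) is 1.
Pure rolling means v = ωR; then KE = ½Mv² + ½I(v/R)² = ½(1+k)Mv² = Mv².
Energy conservation Mgh = ½(1+k)Mv² gives v = √(2gh/(1+k)) = √(2 × 9.81 × 1.83 / 2) = 4.237 m/s.
Then ω = v/R = 4.237 / 0.13 ≈ 32.6 rad/s.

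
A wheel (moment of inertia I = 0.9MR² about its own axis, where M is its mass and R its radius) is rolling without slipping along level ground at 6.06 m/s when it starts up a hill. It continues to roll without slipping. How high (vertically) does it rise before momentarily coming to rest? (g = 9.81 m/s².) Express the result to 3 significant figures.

For this body I = 0.9MR², i.e. k = I/(MR²) = 0.9.
The rolling condition ω = v/R makes the rotational term ½I(v/R)² = ½kMv², so KE_total = ½(1+k)Mv² = (19/20)Mv².
All of this converts to potential energy at the highest point: (19/20)Mv₀² = Mgh.
Thus h = (1+k)v₀²/(2g) = 1.9 × 6.06² / (2 × 9.81) ≈ 3.56 m.

h ≈ 3.56 m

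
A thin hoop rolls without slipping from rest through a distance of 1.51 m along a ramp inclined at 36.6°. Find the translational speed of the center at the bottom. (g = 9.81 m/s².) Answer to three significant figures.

v ≈ 2.97 m/s

Here I = MR², so the shape factor k = I/(MR²) = 1.
Pure rolling means v = ωR; then KE = ½Mv² + ½I(v/R)² = ½(1+k)Mv² = Mv².
The vertical drop is h = L sinθ = 1.51 × sin36.6° = 0.9003 m.
Energy conservation: Mgh = Mv², so v = √(2gh/(1+k)) = √(2 × 9.81 × 0.9003 / 2) ≈ 2.97 m/s.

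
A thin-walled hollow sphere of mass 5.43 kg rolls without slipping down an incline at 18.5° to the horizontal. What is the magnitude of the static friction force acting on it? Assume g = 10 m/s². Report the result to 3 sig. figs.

f ≈ 6.89 N

Here I = (2/3)MR², so the shape factor k = I/(MR²) = 2/3.
Along the incline Mg sinθ − f = Ma, and torque about the center fR = Iα = kMR²(a/R) gives f = kMa.
Combining, a = g sinθ/(1+k) and f = kMa = kMg sinθ/(1+k).
f = (2/3) × 5.43 × 10 × sin18.5° / 1.667 ≈ 6.89 N.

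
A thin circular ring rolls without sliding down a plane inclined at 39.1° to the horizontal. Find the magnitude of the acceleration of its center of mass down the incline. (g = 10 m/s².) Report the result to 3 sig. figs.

a ≈ 3.15 m/s²

The moment of inertia is MR², giving k ≡ I/(MR²) = 1.
Newton's second law down the slope: Mg sinθ − f = Ma. The torque equation fR = Iα (with α = a/R) gives f = kMa.
Eliminating f: Mg sinθ = (1+k)Ma, so a = g sinθ/(1+k) = 10 × sin39.1° / 2 ≈ 3.15 m/s².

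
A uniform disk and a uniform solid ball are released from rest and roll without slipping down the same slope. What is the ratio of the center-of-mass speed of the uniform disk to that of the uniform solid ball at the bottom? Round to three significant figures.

Each satisfies Mgh = ½(1+k)Mv² with k = I/(MR²), so v ∝ 1/√(1+k).
For the uniform disk k = 0.5; for the uniform solid ball k = 0.4.
v₁/v₂ = √((1+k₂)/(1+k₁)) = √(1.4/1.5) ≈ 0.966.

v_ratio ≈ 0.966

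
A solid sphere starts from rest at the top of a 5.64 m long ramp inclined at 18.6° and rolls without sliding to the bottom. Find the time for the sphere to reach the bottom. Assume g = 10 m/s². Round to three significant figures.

t ≈ 2.23 s

For this body I = (2/5)MR², i.e. k = I/(MR²) = 0.4.
Newton's second law down the slope: Mg sinθ − f = Ma. The torque equation fR = Iα (with α = a/R) gives f = kMa.
Hence a = g sinθ/(1+k) = 10×sin18.6°/1.4 = 2.278 m/s².
Starting from rest, L = ½at², so t = √(2L/a) = √(2×5.64/2.278) ≈ 2.23 s.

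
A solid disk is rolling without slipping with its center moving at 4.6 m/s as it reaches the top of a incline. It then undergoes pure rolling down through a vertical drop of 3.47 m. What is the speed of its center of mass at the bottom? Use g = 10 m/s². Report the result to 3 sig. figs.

With I = (1/2)MR², the ratio k = I/(MR²) is 0.5.
Pure rolling means v = ωR; then KE = ½Mv² + ½I(v/R)² = ½(1+k)Mv² = (3/4)Mv².
Conserving energy between top and bottom: (3/4)Mv² = (3/4)Mv₀² + Mgh, hence v² = v₀² + 2gh/(1+k).
v = √(4.6² + 2×10×3.47/1.5) = √67.43 ≈ 8.21 m/s.

v ≈ 8.21 m/s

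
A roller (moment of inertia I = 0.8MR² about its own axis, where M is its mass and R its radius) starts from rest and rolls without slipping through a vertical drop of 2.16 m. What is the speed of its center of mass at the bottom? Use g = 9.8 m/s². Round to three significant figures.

For this body I = 0.8MR², i.e. k = I/(MR²) = 0.8.
Rolling without slipping gives ω = v/R, so the total kinetic energy is ½Mv² + ½Iω² = ½(1+k)Mv² = (9/10)Mv².
Energy conservation: Mgh = (9/10)Mv², so v = √(2gh/(1+k)) = √(2 × 9.8 × 2.16 / 1.8) ≈ 4.85 m/s.

v ≈ 4.85 m/s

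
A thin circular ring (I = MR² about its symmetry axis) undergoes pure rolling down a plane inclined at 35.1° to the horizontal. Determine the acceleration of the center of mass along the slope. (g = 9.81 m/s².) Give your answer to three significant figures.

a ≈ 2.82 m/s²

The moment of inertia is MR², giving k ≡ I/(MR²) = 1.
Along the incline Mg sinθ − f = Ma, and torque about the center fR = Iα = kMR²(a/R) gives f = kMa.
Eliminating f: Mg sinθ = (1+k)Ma, so a = g sinθ/(1+k) = 9.81 × sin35.1° / 2 ≈ 2.82 m/s².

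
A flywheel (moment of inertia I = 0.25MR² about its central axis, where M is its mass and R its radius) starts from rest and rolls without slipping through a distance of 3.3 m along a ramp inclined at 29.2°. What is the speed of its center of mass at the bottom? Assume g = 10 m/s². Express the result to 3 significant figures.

v ≈ 5.08 m/s

The moment of inertia is 0.25MR², giving k ≡ I/(MR²) = 0.25.
The rolling condition ω = v/R makes the rotational term ½I(v/R)² = ½kMv², so KE_total = ½(1+k)Mv² = (5/8)Mv².
The vertical drop is h = L sinθ = 3.3 × sin29.2° = 1.61 m.
Energy conservation: Mgh = (5/8)Mv², so v = √(2gh/(1+k)) = √(2 × 10 × 1.61 / 1.25) ≈ 5.08 m/s.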